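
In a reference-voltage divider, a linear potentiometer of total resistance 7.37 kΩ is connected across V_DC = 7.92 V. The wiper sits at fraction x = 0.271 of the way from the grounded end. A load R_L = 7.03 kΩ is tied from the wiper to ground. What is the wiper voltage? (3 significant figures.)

Lower segment x·R_p = 1.997 kΩ; upper segment (1−x)·R_p = 5.373 kΩ.
Lower segment in parallel with the load: 1.997 ‖ 7.03 = 1.555 kΩ.
Loaded-divider output: V_out = 7.92 × 0.2245 = 1.778 V.

V_out ≈ 1.78 V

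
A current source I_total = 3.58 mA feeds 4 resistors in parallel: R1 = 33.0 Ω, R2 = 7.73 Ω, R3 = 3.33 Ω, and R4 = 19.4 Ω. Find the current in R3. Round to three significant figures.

Total conductance ΣG = 1/33.0 + 1/7.73 + 1/3.33 + 1/19.4 = 0.5115 (units of 1/Ω).
R3 takes the fraction G_k/ΣG = 0.3003/0.5115 = 0.5871, so I = 3.58 × 0.5871 = 2.102 mA.

I ≈ 2.10 mA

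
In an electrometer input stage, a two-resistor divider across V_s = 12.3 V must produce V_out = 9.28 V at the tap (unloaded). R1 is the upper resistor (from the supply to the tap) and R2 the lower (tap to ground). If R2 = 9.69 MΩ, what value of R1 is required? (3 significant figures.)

R1 ≈ 3.15 MΩ

Required fraction k = V_out/V_s = 0.7545.
Rearranging, R1 = R2·(1−k)/k = 9.69 × 0.3254 = 3.153 MΩ.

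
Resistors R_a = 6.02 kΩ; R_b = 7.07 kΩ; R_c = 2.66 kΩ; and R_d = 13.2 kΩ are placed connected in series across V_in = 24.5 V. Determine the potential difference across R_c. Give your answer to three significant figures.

Series total: ΣR = 6.02 + 7.07 + 2.66 + 13.2 = 28.95 kΩ.
Voltage divider: V = V_in · (2.660 / 28.95) = 24.5 × 0.09188 = 2.251 V.

V ≈ 2.25 V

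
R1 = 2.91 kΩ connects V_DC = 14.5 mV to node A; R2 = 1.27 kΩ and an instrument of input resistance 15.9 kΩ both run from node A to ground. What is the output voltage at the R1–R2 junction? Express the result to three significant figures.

V_out ≈ 4.17 mV

The load sits in parallel with R2, giving an effective lower resistance R2' = R2·R_L/(R2+R_L) = 1.176 kΩ.
Now apply the divider: V_out = 14.5 × 0.2878 = 4.173 mV.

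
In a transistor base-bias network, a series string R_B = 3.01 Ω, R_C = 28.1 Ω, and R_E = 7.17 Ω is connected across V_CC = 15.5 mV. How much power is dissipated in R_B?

P ≈ 0.493 µW

The common current is I = 15.5/38.28 = 0.4049 mA.
V(R_B) = I·R = 1.219 mV; P = V·I = 1.219 × 0.4049 = 0.4935 µW.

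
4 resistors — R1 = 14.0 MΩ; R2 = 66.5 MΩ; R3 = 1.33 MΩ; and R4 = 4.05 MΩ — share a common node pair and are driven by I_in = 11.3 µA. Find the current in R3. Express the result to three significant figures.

I ≈ 7.83 µA

ΣG = 1/14.0 + 1/66.5 + 1/1.33 + 1/4.05 = 1.085.
Current divider: I(R3) = I_in · G_k/ΣG = 11.3 × (0.7519/1.085) = 11.3 × 0.6928 = 7.829 µA.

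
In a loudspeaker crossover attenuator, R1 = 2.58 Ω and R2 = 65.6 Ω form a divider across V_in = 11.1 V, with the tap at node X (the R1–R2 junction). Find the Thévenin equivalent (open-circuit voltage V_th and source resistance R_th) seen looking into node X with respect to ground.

V_th ≈ 10.7 V, R_th ≈ 2.48 Ω

With X open, the divider is unloaded: V_th = 11.1 × 65.6/68.18 = 10.68 V.
With V_in suppressed (replaced by a short), R_th = R1 ‖ R2 = (2.580 × 65.6)/(2.580 + 65.6) = 2.482 Ω.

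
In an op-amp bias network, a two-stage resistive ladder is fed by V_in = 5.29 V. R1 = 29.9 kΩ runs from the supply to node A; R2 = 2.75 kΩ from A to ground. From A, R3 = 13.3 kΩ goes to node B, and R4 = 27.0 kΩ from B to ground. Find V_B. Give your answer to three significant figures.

Node A sees R2 in parallel with the series input of stage 2, R3 + R4 = 40.30 kΩ.
R2 ‖ (R3+R4) = 2.574 kΩ.
V_A = 5.29 × 2.574/(29.9 + 2.574) = 0.4194 V.
V_B = V_A × 0.6700 = 0.2810 V.

V_B ≈ 0.281 V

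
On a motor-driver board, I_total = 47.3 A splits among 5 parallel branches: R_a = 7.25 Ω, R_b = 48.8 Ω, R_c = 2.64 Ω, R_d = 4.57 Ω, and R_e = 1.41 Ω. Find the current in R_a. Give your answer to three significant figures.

Conductances: ΣG = 1/7.25 + 1/48.8 + 1/2.64 + 1/4.57 + 1/1.41 = 1.465 (1/Ω).
R_a takes the fraction G_k/ΣG = 0.1379/1.465 = 0.09413, so I = 47.3 × 0.09413 = 4.453 A.

I ≈ 4.45 A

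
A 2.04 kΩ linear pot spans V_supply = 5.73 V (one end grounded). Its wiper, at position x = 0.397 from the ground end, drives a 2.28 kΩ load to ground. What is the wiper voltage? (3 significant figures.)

Lower segment x·R_p = 0.8099 kΩ; upper segment (1−x)·R_p = 1.230 kΩ.
Lower segment in parallel with the load: 0.8099 ‖ 2.28 = 0.5976 kΩ.
Then V_out = V_supply · 0.5976/(1.230 + 0.5976) = 1.874 V.

V_out ≈ 1.87 V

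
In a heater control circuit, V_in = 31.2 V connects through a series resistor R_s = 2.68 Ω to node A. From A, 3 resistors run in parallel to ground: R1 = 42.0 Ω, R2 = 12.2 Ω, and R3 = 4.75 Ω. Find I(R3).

I ≈ 3.55 A

Parallel bank: R_p = 1/(1/42.0 + 1/12.2 + 1/4.75) = 3.162 Ω.
V_A = 31.2 × 3.162/5.842 = 16.89 V.
I(R3) = V_A / R3 = 16.89/4.75 = 3.555 A.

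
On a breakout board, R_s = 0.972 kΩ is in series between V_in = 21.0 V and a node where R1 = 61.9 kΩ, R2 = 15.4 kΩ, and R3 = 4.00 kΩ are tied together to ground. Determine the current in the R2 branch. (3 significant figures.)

Equivalent of the parallel group: R_p = 3.020 kΩ.
V_A by voltage divider: V_A = 21.0 × 3.020/(0.972 + 3.020) = 15.89 V.
I(R2) = V_A / R2 = 15.89/15.4 = 1.032 mA.

I ≈ 1.03 mA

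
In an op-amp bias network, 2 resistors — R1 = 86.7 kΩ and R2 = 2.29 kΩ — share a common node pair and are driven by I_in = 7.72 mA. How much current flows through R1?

I ≈ 0.199 mA

Two-branch current divider: I_k = I_in · R_other/(R_1 + R_2).
I(R1) = 7.72 × 2.29/(86.7 + 2.29) = 7.72 × 0.02573 = 0.1987 mA.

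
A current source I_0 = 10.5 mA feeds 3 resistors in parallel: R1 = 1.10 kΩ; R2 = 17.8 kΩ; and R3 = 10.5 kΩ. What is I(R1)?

I ≈ 9.00 mA

ΣG = 1/1.10 + 1/17.8 + 1/10.5 = 1.061.
R1 takes the fraction G_k/ΣG = 0.9091/1.061 = 0.8572, so I = 10.5 × 0.8572 = 9.001 mA.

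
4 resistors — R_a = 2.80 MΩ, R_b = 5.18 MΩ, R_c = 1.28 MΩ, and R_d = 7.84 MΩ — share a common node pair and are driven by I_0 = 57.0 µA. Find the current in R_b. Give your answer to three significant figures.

I ≈ 7.54 µA

ΣG = 1/2.80 + 1/5.18 + 1/1.28 + 1/7.84 = 1.459.
By the current-divider rule, I = I_0 · G_k/ΣG = 57.0 × 0.1323 = 7.542 µA.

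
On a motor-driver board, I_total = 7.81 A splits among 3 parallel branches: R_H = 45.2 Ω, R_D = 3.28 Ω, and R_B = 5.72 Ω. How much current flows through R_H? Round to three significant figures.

Conductances: ΣG = 1/45.2 + 1/3.28 + 1/5.72 = 0.5018 (1/Ω).
R_H takes the fraction G_k/ΣG = 0.02212/0.5018 = 0.04409, so I = 7.81 × 0.04409 = 0.3443 A.

I ≈ 0.344 A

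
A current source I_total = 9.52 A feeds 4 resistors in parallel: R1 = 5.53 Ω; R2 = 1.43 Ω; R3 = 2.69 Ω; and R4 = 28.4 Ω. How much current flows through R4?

Conductances: ΣG = 1/5.53 + 1/1.43 + 1/2.69 + 1/28.4 = 1.287 (1/Ω).
Current divider: I(R4) = I_total · G_k/ΣG = 9.52 × (0.03521/1.287) = 9.52 × 0.02736 = 0.2604 A.

I ≈ 0.260 A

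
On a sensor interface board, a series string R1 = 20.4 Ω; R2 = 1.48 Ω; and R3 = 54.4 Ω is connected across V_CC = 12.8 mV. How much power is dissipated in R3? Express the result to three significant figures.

Series current I = V_CC/ΣR = 12.8/76.28 = 0.1678 mA.
P = I²R = 0.02816 × 54.4 = 1.532 µW.

P ≈ 1.53 µW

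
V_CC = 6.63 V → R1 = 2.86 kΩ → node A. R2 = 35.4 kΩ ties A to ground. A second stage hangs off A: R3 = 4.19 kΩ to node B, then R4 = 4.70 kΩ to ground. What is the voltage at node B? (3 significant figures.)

V_B ≈ 2.50 V

Node A sees R2 in parallel with the series input of stage 2, R3 + R4 = 8.890 kΩ.
R2 ‖ (R3+R4) = 7.106 kΩ.
V_A = 6.63 × 7.106/(2.86 + 7.106) = 4.727 V.
Stage 2 is unloaded, so V_B = V_A · R4/(R3+R4) = 4.727 × 4.70/8.890 = 2.499 V.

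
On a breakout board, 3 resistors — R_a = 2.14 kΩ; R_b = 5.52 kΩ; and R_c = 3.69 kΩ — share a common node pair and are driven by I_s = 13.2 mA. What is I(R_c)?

Total conductance ΣG = 1/2.14 + 1/5.52 + 1/3.69 = 0.9195 (units of 1/kΩ).
Current divider: I(R_c) = I_s · G_k/ΣG = 13.2 × (0.2710/0.9195) = 13.2 × 0.2947 = 3.891 mA.

I ≈ 3.89 mA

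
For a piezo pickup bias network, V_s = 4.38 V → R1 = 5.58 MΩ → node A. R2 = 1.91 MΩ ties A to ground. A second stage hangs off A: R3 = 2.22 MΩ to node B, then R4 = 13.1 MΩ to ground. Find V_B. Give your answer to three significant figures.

Looking into the second stage from A: R3 + R4 = 15.32 MΩ appears in parallel with R2.
Effective lower resistance at A: R2 ‖ 15.32 = 1.698 MΩ.
So V_A = 4.38 × 0.2333 = 1.022 V.
Then the unloaded second divider: V_B = V_A × R4/(R3+R4) = 1.022 × 0.8551 = 0.8739 V.

V_B ≈ 0.874 V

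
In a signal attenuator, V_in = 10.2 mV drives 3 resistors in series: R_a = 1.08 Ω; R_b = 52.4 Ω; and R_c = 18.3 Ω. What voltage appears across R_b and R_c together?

V ≈ 10.0 mV

Total series resistance ΣR = 1.08 + 52.4 + 18.3 = 71.78 Ω.
R_{R_b..R_c} = 52.4 + 18.3 = 70.70 Ω.
V = V_in · R/ΣR = 10.2 × 0.9850 = 10.05 mV.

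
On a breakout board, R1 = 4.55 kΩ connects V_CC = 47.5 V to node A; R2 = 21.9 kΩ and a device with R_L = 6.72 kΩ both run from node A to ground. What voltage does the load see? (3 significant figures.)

First combine the lower leg with the load: R2 ‖ R_L = 5.142 kΩ.
Voltage divider with the loaded lower leg: V_out = 47.5 × 5.142/(4.55 + 5.142) = 47.5 × 0.5305 = 25.20 V.

V_out ≈ 25.2 V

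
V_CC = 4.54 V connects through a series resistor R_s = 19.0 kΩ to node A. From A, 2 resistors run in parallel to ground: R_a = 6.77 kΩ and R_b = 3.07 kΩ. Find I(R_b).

I ≈ 0.148 mA

Combine the parallel branches: R_p = (1/6.77 + 1/3.07)⁻¹ = 2.112 kΩ.
Node voltage V_A = V_CC · R_p/(R_s + R_p) = 4.54 × 0.1000 = 0.4542 V.
Branch current I = V_A/R_b = 0.4542/3.07 = 0.1480 mA.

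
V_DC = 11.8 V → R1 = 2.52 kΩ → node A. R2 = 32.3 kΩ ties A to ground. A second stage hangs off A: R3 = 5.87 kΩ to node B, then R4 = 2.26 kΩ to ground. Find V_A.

V_A ≈ 8.50 V

Looking into the second stage from A: R3 + R4 = 8.130 kΩ appears in parallel with R2.
Effective lower resistance at A: R2 ‖ 8.130 = 6.495 kΩ.
First divider: V_A = V_DC · 6.495/(2.52 + 6.495) = 8.502 V.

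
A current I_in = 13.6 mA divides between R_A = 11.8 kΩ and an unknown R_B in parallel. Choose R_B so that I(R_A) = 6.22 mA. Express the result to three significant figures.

In a two-way split, I_A/I_in = R_B/(R_A + R_B).
6.22/13.6 = R_B/(R_A + R_B) → R_B = R_A · (0.4574)/(1 − 0.4574) = 11.8 × 0.8428 = 9.945 kΩ.

R_B ≈ 9.95 kΩ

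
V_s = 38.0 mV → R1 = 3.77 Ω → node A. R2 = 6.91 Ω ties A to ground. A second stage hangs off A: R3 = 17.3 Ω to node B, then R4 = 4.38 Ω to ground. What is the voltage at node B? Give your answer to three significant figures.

V_B ≈ 4.46 mV

Node A sees R2 in parallel with the series input of stage 2, R3 + R4 = 21.68 Ω.
R2 ‖ (R3+R4) = 5.240 Ω.
So V_A = 38.0 × 0.5816 = 22.10 mV.
Then the unloaded second divider: V_B = V_A × R4/(R3+R4) = 22.10 × 0.2020 = 4.465 mV.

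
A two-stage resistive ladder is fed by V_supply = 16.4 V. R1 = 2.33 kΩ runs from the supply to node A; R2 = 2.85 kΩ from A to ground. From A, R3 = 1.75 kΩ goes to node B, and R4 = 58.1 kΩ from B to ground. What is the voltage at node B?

Node A sees R2 in parallel with the series input of stage 2, R3 + R4 = 59.85 kΩ.
Effective lower resistance at A: R2 ‖ 59.85 = 2.720 kΩ.
First divider: V_A = V_supply · 2.720/(2.33 + 2.720) = 8.834 V.
Then the unloaded second divider: V_B = V_A × R4/(R3+R4) = 8.834 × 0.9708 = 8.576 V.

V_B ≈ 8.58 V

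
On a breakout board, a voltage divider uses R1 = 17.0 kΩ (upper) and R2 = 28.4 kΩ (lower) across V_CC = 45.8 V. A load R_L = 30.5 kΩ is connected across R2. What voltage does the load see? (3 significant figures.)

V_out ≈ 21.2 V

R2 ‖ R_L = (28.4 × 30.5)/(28.4 + 30.5) = 14.71 kΩ.
Now apply the divider: V_out = 45.8 × 0.4638 = 21.24 V.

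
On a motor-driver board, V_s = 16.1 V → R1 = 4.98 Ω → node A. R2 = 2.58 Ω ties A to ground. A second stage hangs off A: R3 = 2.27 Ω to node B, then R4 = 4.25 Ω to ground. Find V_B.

V_B ≈ 2.84 V

The second stage (R3 + R4 = 6.520 Ω) loads node A in parallel with R2.
Effective lower resistance at A: R2 ‖ 6.520 = 1.849 Ω.
First divider: V_A = V_s · 1.849/(4.98 + 1.849) = 4.358 V.
V_B = V_A × 0.6518 = 2.841 V.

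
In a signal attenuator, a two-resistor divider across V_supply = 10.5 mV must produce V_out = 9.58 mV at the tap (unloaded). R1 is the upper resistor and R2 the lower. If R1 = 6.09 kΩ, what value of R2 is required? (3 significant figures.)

R2 ≈ 63.4 kΩ

V_out/V_supply = R2/(R1+R2) = 0.9124.
R2 = R1 · 0.9124/(1 − 0.9124) = 63.42 kΩ.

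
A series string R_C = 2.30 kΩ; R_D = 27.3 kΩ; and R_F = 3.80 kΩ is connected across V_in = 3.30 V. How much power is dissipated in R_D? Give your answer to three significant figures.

P ≈ 0.267 mW

The common current is I = 3.30/33.40 = 0.09880 mA.
P(R_D) = I²·R_D = (0.09880)² × 27.3 = 0.2665 mW.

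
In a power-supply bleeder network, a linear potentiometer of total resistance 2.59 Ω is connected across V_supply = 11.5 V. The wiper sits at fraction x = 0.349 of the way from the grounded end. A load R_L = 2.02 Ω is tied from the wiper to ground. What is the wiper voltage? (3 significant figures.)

The pot divides into 1.686 Ω above the wiper and 0.9039 Ω below.
R_L loads the lower segment: effective lower R = 0.6245 Ω.
Then V_out = V_supply · 0.6245/(1.686 + 0.6245) = 3.108 V.

V_out ≈ 3.11 V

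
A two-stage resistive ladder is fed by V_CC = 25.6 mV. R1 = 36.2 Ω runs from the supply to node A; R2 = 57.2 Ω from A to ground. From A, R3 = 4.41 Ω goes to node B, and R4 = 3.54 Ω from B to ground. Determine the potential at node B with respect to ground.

V_B ≈ 1.84 mV

Looking into the second stage from A: R3 + R4 = 7.950 Ω appears in parallel with R2.
Effective lower resistance at A: R2 ‖ 7.950 = 6.980 Ω.
First divider: V_A = V_CC · 6.980/(36.2 + 6.980) = 4.138 mV.
V_B = V_A × 0.4453 = 1.843 mV.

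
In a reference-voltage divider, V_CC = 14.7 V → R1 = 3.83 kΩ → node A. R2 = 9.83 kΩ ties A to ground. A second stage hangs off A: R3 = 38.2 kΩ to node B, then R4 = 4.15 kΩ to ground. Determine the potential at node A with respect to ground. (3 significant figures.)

The second stage (R3 + R4 = 42.35 kΩ) loads node A in parallel with R2.
Effective lower resistance at A: R2 ‖ 42.35 = 7.978 kΩ.
First divider: V_A = V_CC · 7.978/(3.83 + 7.978) = 9.932 V.

V_A ≈ 9.93 V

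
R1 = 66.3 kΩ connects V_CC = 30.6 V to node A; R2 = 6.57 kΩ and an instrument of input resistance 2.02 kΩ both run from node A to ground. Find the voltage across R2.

The load sits in parallel with R2, giving an effective lower resistance R2' = R2·R_L/(R2+R_L) = 1.545 kΩ.
Voltage divider with the loaded lower leg: V_out = 30.6 × 1.545/(66.3 + 1.545) = 30.6 × 0.02277 = 0.6968 V.
(Unloaded it would be 2.76 V; the load pulls it down.)

V_out ≈ 0.697 V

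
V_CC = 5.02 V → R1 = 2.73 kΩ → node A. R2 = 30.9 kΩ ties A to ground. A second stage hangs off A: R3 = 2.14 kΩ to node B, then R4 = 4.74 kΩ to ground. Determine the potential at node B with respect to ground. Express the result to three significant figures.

V_B ≈ 2.33 V

Node A sees R2 in parallel with the series input of stage 2, R3 + R4 = 6.880 kΩ.
Effective lower resistance at A: R2 ‖ 6.880 = 5.627 kΩ.
So V_A = 5.02 × 0.6733 = 3.380 V.
Then the unloaded second divider: V_B = V_A × R4/(R3+R4) = 3.380 × 0.6890 = 2.329 V.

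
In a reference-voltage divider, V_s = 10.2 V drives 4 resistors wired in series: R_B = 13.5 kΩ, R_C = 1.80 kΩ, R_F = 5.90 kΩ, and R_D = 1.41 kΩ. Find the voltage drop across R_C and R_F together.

V ≈ 3.47 V

ΣR = 13.5 + 1.80 + 5.90 + 1.41 = 22.61 kΩ.
R_{R_C..R_F} = 1.80 + 5.90 = 7.700 kΩ.
Voltage divider: V = V_s · (7.700 / 22.61) = 10.2 × 0.3406 = 3.474 V.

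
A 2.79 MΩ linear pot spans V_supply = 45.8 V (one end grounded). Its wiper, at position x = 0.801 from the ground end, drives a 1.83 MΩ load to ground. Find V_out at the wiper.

The pot divides into 0.5552 MΩ above the wiper and 2.235 MΩ below.
R_L loads the lower segment: effective lower R = 1.006 MΩ.
Then V_out = V_supply · 1.006/(0.5552 + 1.006) = 29.51 V.
(Unloaded: V_out = x·V_supply = 36.7 V.)

V_out ≈ 29.5 V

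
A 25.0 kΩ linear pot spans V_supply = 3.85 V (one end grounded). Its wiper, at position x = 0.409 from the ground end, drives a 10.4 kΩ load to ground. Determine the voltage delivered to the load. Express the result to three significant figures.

Lower segment x·R_p = 10.22 kΩ; upper segment (1−x)·R_p = 14.77 kΩ.
(x·R_p) ‖ R_L = 5.156 kΩ.
V_out = 3.85 × 5.156/(14.77 + 5.156) = 0.9959 V.
(Unloaded: V_out = x·V_supply = 1.57 V.)

V_out ≈ 0.996 V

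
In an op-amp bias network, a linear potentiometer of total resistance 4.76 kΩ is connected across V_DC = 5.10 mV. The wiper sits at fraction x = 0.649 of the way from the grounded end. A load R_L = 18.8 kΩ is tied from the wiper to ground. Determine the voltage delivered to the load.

The pot divides into 1.671 kΩ above the wiper and 3.089 kΩ below.
(x·R_p) ‖ R_L = 2.653 kΩ.
Loaded-divider output: V_out = 5.10 × 0.6136 = 3.129 mV.
(Unloaded: V_out = x·V_DC = 3.31 mV.)

V_out ≈ 3.13 mV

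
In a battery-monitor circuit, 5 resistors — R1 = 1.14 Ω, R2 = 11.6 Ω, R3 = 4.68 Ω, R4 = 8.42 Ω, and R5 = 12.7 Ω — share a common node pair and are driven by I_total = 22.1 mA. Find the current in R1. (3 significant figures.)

I ≈ 14.1 mA

ΣG = 1/1.14 + 1/11.6 + 1/4.68 + 1/8.42 + 1/12.7 = 1.375.
R1 takes the fraction G_k/ΣG = 0.8772/1.375 = 0.6382, so I = 22.1 × 0.6382 = 14.10 mA.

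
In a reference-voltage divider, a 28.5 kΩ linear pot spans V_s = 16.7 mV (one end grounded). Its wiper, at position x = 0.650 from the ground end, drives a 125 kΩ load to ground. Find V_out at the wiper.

V_out ≈ 10.3 mV

Lower segment x·R_p = 18.53 kΩ; upper segment (1−x)·R_p = 9.975 kΩ.
(x·R_p) ‖ R_L = 16.13 kΩ.
Then V_out = V_s · 16.13/(9.975 + 16.13) = 10.32 mV.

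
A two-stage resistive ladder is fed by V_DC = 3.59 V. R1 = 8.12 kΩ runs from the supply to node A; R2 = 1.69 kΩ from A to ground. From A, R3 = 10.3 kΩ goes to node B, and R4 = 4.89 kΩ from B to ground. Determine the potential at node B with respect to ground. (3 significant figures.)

V_B ≈ 0.182 V

Looking into the second stage from A: R3 + R4 = 15.19 kΩ appears in parallel with R2.
R2 ‖ (R3+R4) = 1.521 kΩ.
So V_A = 3.59 × 0.1577 = 0.5663 V.
Stage 2 is unloaded, so V_B = V_A · R4/(R3+R4) = 0.5663 × 4.89/15.19 = 0.1823 V.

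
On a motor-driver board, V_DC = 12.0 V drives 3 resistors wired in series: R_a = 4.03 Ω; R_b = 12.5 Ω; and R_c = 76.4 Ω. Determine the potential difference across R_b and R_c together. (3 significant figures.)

V ≈ 11.5 V

Total series resistance ΣR = 4.03 + 12.5 + 76.4 = 92.93 Ω.
R_{R_b..R_c} = 12.5 + 76.4 = 88.90 Ω.
By the voltage-divider rule, V = 12.0 × 88.90/92.93 = 11.48 V.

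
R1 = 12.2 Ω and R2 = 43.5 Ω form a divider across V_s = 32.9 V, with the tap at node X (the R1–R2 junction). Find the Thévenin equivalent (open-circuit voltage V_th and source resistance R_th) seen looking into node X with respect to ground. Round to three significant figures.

V_th ≈ 25.7 V, R_th ≈ 9.53 Ω

With X open, the divider is unloaded: V_th = 32.9 × 43.5/55.70 = 25.69 V.
Zeroing V_s shorts the top of R1 to ground, so R_th = R1 ‖ R2 = 9.528 Ω.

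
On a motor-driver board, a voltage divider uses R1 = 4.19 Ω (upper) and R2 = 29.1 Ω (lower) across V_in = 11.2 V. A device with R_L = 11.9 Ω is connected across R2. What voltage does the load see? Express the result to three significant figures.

V_out ≈ 7.49 V

The load sits in parallel with R2, giving an effective lower resistance R2' = R2·R_L/(R2+R_L) = 8.446 Ω.
Now apply the divider: V_out = 11.2 × 0.6684 = 7.486 V.
(Unloaded it would be 9.79 V; the load pulls it down.)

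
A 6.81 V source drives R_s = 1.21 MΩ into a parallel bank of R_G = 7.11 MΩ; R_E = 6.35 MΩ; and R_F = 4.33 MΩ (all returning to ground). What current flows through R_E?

Combine the parallel branches: R_p = (1/7.11 + 1/6.35 + 1/4.33)⁻¹ = 1.890 MΩ.
V_A by voltage divider: V_A = 6.81 × 1.890/(1.21 + 1.890) = 4.152 V.
I(R_E) = V_A / R_E = 4.152/6.35 = 0.6539 µA.

I ≈ 0.654 µA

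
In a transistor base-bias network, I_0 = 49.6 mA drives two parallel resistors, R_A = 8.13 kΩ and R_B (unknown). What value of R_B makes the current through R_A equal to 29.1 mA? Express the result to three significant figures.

In a two-way split, I_A/I_0 = R_B/(R_A + R_B).
With f = 0.5867, R_B = R_A · f/(1−f) = 8.13 × 1.420 = 11.54 kΩ.

R_B ≈ 11.5 kΩ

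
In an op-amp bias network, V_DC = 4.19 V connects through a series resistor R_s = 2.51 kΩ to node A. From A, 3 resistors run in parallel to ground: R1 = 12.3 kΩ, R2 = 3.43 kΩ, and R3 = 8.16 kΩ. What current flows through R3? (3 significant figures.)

I ≈ 0.229 mA

Parallel bank: R_p = 1/(1/12.3 + 1/3.43 + 1/8.16) = 2.019 kΩ.
V_A by voltage divider: V_A = 4.19 × 2.019/(2.51 + 2.019) = 1.868 V.
Branch current I = V_A/R3 = 1.868/8.16 = 0.2289 mA.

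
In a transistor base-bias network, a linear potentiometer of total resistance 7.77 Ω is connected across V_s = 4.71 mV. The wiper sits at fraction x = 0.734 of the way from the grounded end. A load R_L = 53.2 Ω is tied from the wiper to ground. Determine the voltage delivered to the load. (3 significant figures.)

V_out ≈ 3.36 mV

The pot divides into 2.067 Ω above the wiper and 5.703 Ω below.
(x·R_p) ‖ R_L = 5.151 Ω.
Then V_out = V_s · 5.151/(2.067 + 5.151) = 3.361 mV.
(Unloaded: V_out = x·V_s = 3.46 mV.)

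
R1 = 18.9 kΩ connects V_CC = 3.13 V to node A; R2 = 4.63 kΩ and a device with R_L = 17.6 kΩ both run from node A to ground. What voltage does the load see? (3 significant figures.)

V_out ≈ 0.508 V

First combine the lower leg with the load: R2 ‖ R_L = 3.666 kΩ.
Then V_out = V_CC · R2'/(R1 + R2') = 3.13 × 3.666/22.57 = 0.5085 V.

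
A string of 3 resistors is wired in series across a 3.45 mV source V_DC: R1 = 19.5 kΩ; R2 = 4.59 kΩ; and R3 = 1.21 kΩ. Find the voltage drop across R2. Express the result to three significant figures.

V ≈ 0.626 mV

ΣR = 19.5 + 4.59 + 1.21 = 25.30 kΩ.
Voltage divider: V = V_DC · (4.590 / 25.30) = 3.45 × 0.1814 = 0.6259 mV.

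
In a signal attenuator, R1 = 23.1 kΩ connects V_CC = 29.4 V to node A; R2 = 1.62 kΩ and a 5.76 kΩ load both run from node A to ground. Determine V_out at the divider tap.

V_out ≈ 1.53 V

The load sits in parallel with R2, giving an effective lower resistance R2' = R2·R_L/(R2+R_L) = 1.264 kΩ.
Voltage divider with the loaded lower leg: V_out = 29.4 × 1.264/(23.1 + 1.264) = 29.4 × 0.05190 = 1.526 V.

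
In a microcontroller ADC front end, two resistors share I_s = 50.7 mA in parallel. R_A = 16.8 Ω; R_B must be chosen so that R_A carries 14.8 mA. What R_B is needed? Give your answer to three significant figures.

R_B ≈ 6.93 Ω

Two-branch current divider: I_A = I_s · R_B/(R_A + R_B).
14.8/50.7 = R_B/(R_A + R_B) → R_B = R_A · (0.2919)/(1 − 0.2919) = 16.8 × 0.4123 = 6.926 Ω.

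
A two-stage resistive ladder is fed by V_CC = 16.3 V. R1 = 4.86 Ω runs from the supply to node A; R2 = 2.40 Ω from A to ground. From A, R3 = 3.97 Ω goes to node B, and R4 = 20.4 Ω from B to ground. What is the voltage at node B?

Looking into the second stage from A: R3 + R4 = 24.37 Ω appears in parallel with R2.
R2 ‖ (R3+R4) = 2.185 Ω.
V_A = 16.3 × 2.185/(4.86 + 2.185) = 5.055 V.
Stage 2 is unloaded, so V_B = V_A · R4/(R3+R4) = 5.055 × 20.4/24.37 = 4.232 V.

V_B ≈ 4.23 V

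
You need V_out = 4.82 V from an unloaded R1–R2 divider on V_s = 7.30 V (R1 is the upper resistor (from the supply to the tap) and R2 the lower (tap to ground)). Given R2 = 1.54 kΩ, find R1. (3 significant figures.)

R1 ≈ 0.792 kΩ

Required fraction k = V_out/V_s = 0.6603.
Rearranging, R1 = R2·(1−k)/k = 1.54 × 0.5145 = 0.7924 kΩ.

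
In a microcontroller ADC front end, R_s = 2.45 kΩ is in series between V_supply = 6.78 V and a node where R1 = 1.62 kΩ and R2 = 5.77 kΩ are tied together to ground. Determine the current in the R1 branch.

I ≈ 1.43 mA

Combine the parallel branches: R_p = (1/1.62 + 1/5.77)⁻¹ = 1.265 kΩ.
Node voltage V_A = V_supply · R_p/(R_s + R_p) = 6.78 × 0.3405 = 2.309 V.
I(R1) = V_A / R1 = 2.309/1.62 = 1.425 mA.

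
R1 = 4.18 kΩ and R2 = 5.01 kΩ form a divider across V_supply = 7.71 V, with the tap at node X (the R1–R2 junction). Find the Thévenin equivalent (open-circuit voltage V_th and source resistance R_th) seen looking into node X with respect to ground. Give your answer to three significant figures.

V_th is the unloaded tap voltage: V_supply · R2/(R1+R2) = 7.71 × 0.5452 = 4.203 V.
With V_supply suppressed (replaced by a short), R_th = R1 ‖ R2 = (4.180 × 5.01)/(4.180 + 5.01) = 2.279 kΩ.

V_th ≈ 4.20 V, R_th ≈ 2.28 kΩ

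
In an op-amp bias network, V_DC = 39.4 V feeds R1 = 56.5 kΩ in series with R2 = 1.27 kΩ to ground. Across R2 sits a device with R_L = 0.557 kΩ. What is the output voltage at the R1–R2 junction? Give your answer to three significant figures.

V_out ≈ 0.268 V

The load sits in parallel with R2, giving an effective lower resistance R2' = R2·R_L/(R2+R_L) = 0.3872 kΩ.
Now apply the divider: V_out = 39.4 × 0.006806 = 0.2682 V.
(Unloaded it would be 0.866 V; the load pulls it down.)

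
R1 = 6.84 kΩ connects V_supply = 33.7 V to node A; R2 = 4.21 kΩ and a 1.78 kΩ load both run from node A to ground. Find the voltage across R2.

V_out ≈ 5.21 V

The load sits in parallel with R2, giving an effective lower resistance R2' = R2·R_L/(R2+R_L) = 1.251 kΩ.
Then V_out = V_supply · R2'/(R1 + R2') = 33.7 × 1.251/8.091 = 5.211 V.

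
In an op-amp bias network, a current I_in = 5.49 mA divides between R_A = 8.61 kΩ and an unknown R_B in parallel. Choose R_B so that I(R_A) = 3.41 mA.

The fraction through R_A equals R_B/(R_A+R_B).
With f = 0.6211, R_B = R_A · f/(1−f) = 8.61 × 1.639 = 14.12 kΩ.

R_B ≈ 14.1 kΩ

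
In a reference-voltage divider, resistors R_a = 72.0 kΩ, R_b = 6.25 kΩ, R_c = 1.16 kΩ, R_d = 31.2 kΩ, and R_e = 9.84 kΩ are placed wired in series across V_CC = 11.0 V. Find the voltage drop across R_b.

V ≈ 0.571 V

Series total: ΣR = 72.0 + 6.25 + 1.16 + 31.2 + 9.84 = 120.5 kΩ.
V = V_CC · R/ΣR = 11.0 × 0.05189 = 0.5708 V.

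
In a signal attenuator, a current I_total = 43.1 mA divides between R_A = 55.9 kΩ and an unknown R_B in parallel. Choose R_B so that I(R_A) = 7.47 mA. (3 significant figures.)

In a two-way split, I_A/I_total = R_B/(R_A + R_B).
7.47/43.1 = R_B/(R_A + R_B) → R_B = R_A · (0.1733)/(1 − 0.1733) = 55.9 × 0.2097 = 11.72 kΩ.

R_B ≈ 11.7 kΩ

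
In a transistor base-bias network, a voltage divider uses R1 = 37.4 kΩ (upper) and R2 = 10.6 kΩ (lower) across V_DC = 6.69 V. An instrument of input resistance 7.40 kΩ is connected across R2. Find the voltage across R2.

V_out ≈ 0.698 V

First combine the lower leg with the load: R2 ‖ R_L = 4.358 kΩ.
Now apply the divider: V_out = 6.69 × 0.1044 = 0.6982 V.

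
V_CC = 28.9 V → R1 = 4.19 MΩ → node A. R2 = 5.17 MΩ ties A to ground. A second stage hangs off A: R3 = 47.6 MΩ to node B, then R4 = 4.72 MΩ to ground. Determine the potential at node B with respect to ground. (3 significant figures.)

V_B ≈ 1.38 V

Node A sees R2 in parallel with the series input of stage 2, R3 + R4 = 52.32 MΩ.
Effective lower resistance at A: R2 ‖ 52.32 = 4.705 MΩ.
V_A = 28.9 × 4.705/(4.19 + 4.705) = 15.29 V.
Then the unloaded second divider: V_B = V_A × R4/(R3+R4) = 15.29 × 0.09021 = 1.379 V.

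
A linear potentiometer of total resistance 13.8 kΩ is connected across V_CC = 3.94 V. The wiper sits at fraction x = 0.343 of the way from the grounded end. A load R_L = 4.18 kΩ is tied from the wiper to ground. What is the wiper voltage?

V_out ≈ 0.775 V

Split the track: R_lower = x·R_p = 4.733 kΩ, R_upper = (1−x)·R_p = 9.067 kΩ.
(x·R_p) ‖ R_L = 2.220 kΩ.
Then V_out = V_CC · 2.220/(9.067 + 2.220) = 0.7749 V.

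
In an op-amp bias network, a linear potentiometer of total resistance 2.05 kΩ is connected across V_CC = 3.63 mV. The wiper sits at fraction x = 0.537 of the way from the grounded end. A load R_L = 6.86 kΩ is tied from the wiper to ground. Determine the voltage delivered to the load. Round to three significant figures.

V_out ≈ 1.81 mV

The pot divides into 0.9491 kΩ above the wiper and 1.101 kΩ below.
(x·R_p) ‖ R_L = 0.9486 kΩ.
Loaded-divider output: V_out = 3.63 × 0.4999 = 1.814 mV.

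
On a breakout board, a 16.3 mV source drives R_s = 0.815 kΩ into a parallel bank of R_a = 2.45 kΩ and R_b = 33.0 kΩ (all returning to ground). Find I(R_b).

Combine the parallel branches: R_p = (1/2.45 + 1/33.0)⁻¹ = 2.281 kΩ.
Node voltage V_A = V_supply · R_p/(R_s + R_p) = 16.3 × 0.7367 = 12.01 mV.
I(R_b) = V_A / R_b = 12.01/33.0 = 0.3639 µA.
(Equivalently: I_total = 5.265 µA, then current-divider fraction G_k/ΣG = 0.06911.)

I ≈ 0.364 µA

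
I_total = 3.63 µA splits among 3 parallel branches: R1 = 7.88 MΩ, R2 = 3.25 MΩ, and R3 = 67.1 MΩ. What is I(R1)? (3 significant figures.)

Conductances: ΣG = 1/7.88 + 1/3.25 + 1/67.1 = 0.4495 (1/MΩ).
R1 takes the fraction G_k/ΣG = 0.1269/0.4495 = 0.2823, so I = 3.63 × 0.2823 = 1.025 µA.

I ≈ 1.02 µA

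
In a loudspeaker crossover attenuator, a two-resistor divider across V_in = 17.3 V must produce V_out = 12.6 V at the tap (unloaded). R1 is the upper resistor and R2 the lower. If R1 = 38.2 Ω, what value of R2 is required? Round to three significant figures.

R2 ≈ 102 Ω

Required fraction k = V_out/V_in = 0.7283.
So R2 = R1 · V_out/(V_in − V_out) = 38.2 × 12.6/(17.3 − 12.6) = 38.2 × 2.681 = 102.4 Ω.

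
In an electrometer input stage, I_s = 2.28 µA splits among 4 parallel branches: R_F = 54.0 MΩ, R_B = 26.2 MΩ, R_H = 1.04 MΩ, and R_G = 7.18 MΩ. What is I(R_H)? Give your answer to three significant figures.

Conductances: ΣG = 1/54.0 + 1/26.2 + 1/1.04 + 1/7.18 = 1.158 (1/MΩ).
Current divider: I(R_H) = I_s · G_k/ΣG = 2.28 × (0.9615/1.158) = 2.28 × 0.8307 = 1.894 µA.

I ≈ 1.89 µA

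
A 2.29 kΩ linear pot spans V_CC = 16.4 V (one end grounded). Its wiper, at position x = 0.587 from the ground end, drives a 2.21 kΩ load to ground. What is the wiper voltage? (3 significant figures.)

The pot divides into 0.9458 kΩ above the wiper and 1.344 kΩ below.
Lower segment in parallel with the load: 1.344 ‖ 2.21 = 0.8358 kΩ.
Then V_out = V_CC · 0.8358/(0.9458 + 0.8358) = 7.694 V.

V_out ≈ 7.69 V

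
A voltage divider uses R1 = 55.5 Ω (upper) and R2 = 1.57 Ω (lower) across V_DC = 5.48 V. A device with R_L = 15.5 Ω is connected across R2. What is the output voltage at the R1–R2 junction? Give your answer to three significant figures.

First combine the lower leg with the load: R2 ‖ R_L = 1.426 Ω.
Voltage divider with the loaded lower leg: V_out = 5.48 × 1.426/(55.5 + 1.426) = 5.48 × 0.02504 = 0.1372 V.

V_out ≈ 0.137 V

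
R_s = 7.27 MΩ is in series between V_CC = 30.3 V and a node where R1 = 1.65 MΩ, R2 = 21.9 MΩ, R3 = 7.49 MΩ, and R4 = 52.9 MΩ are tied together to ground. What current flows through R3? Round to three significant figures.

I ≈ 0.591 µA

Parallel bank: R_p = 1/(1/1.65 + 1/21.9 + 1/7.49 + 1/52.9) = 1.244 MΩ.
V_A by voltage divider: V_A = 30.3 × 1.244/(7.27 + 1.244) = 4.426 V.
I(R3) = V_A / R3 = 4.426/7.49 = 0.5909 µA.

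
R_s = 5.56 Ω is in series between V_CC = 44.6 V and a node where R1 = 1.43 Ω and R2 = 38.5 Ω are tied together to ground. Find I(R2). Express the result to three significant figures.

Combine the parallel branches: R_p = (1/1.43 + 1/38.5)⁻¹ = 1.379 Ω.
Node voltage V_A = V_CC · R_p/(R_s + R_p) = 44.6 × 0.1987 = 8.862 V.
I(R2) = V_A / R2 = 8.862/38.5 = 0.2302 A.

I ≈ 0.230 A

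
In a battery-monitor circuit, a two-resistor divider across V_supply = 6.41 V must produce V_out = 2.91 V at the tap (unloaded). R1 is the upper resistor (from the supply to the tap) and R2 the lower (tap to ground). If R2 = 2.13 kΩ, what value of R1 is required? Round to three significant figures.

R1 ≈ 2.56 kΩ

The divider ratio is R2/(R1+R2) = 2.91/6.41 = 0.4540.
Rearranging, R1 = R2·(1−k)/k = 2.13 × 1.203 = 2.562 kΩ.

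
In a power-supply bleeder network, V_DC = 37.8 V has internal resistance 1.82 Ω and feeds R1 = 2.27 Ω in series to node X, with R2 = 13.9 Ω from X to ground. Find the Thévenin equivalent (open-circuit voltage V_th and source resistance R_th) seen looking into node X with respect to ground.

R1' = 1.82 + 2.27 = 4.090 Ω (source resistance + R1).
With X open, the divider is unloaded: V_th = 37.8 × 13.9/17.99 = 29.21 V.
Zeroing V_DC shorts the top of R1' to ground, so R_th = R1' ‖ R2 = 3.160 Ω.

V_th ≈ 29.2 V, R_th ≈ 3.16 Ω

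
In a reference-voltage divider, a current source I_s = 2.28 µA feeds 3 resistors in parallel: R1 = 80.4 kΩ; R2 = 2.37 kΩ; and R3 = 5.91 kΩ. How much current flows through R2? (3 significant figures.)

I ≈ 1.59 µA

Conductances: ΣG = 1/80.4 + 1/2.37 + 1/5.91 = 0.6036 (1/kΩ).
By the current-divider rule, I = I_s · G_k/ΣG = 2.28 × 0.6991 = 1.594 µA.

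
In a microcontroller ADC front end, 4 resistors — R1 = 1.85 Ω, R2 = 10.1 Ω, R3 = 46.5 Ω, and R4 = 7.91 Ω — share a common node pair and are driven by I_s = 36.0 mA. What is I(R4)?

Total conductance ΣG = 1/1.85 + 1/10.1 + 1/46.5 + 1/7.91 = 0.7875 (units of 1/Ω).
Current divider: I(R4) = I_s · G_k/ΣG = 36.0 × (0.1264/0.7875) = 36.0 × 0.1605 = 5.779 mA.

I ≈ 5.78 mA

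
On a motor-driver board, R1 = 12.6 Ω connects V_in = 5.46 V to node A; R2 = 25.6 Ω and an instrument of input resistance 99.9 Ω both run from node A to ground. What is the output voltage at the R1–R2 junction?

R2 ‖ R_L = (25.6 × 99.9)/(25.6 + 99.9) = 20.38 Ω.
Then V_out = V_in · R2'/(R1 + R2') = 5.46 × 20.38/32.98 = 3.374 V.

V_out ≈ 3.37 V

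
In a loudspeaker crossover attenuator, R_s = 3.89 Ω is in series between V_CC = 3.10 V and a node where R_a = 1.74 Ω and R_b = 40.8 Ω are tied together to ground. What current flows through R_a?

I ≈ 0.535 A

Equivalent of the parallel group: R_p = 1.669 Ω.
Node voltage V_A = V_CC · R_p/(R_s + R_p) = 3.10 × 0.3002 = 0.9307 V.
I(R_a) = V_A / R_a = 0.9307/1.74 = 0.5349 A.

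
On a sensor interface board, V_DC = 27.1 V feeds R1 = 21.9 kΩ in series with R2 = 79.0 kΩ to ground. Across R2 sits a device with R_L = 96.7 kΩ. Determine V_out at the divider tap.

V_out ≈ 18.0 V

The load sits in parallel with R2, giving an effective lower resistance R2' = R2·R_L/(R2+R_L) = 43.48 kΩ.
Then V_out = V_DC · R2'/(R1 + R2') = 27.1 × 43.48/65.38 = 18.02 V.
(Unloaded it would be 21.2 V; the load pulls it down.)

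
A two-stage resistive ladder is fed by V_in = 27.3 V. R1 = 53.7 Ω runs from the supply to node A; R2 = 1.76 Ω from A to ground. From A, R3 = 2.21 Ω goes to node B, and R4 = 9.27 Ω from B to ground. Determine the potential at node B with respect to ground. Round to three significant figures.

V_B ≈ 0.609 V

The second stage (R3 + R4 = 11.48 Ω) loads node A in parallel with R2.
Effective lower resistance at A: R2 ‖ 11.48 = 1.526 Ω.
V_A = 27.3 × 1.526/(53.7 + 1.526) = 0.7544 V.
Then the unloaded second divider: V_B = V_A × R4/(R3+R4) = 0.7544 × 0.8075 = 0.6091 V.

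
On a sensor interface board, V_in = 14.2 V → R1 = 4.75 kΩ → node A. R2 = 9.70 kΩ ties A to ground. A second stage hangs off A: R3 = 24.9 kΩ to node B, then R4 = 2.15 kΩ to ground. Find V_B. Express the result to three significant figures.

Node A sees R2 in parallel with the series input of stage 2, R3 + R4 = 27.05 kΩ.
R2 ‖ (R3+R4) = 7.140 kΩ.
So V_A = 14.2 × 0.6005 = 8.527 V.
Stage 2 is unloaded, so V_B = V_A · R4/(R3+R4) = 8.527 × 2.15/27.05 = 0.6777 V.

V_B ≈ 0.678 V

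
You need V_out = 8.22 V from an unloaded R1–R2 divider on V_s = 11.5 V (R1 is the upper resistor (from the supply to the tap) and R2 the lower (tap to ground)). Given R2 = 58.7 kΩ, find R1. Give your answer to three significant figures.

The divider ratio is R2/(R1+R2) = 8.22/11.5 = 0.7148.
Rearranging, R1 = R2·(1−k)/k = 58.7 × 0.3990 = 23.42 kΩ.

R1 ≈ 23.4 kΩ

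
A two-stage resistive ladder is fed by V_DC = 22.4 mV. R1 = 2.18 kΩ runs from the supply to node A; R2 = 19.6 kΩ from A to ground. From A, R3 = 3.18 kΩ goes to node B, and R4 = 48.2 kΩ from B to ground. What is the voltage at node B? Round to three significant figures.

The second stage (R3 + R4 = 51.38 kΩ) loads node A in parallel with R2.
R2 ‖ (R3+R4) = 14.19 kΩ.
First divider: V_A = V_DC · 14.19/(2.18 + 14.19) = 19.42 mV.
Then the unloaded second divider: V_B = V_A × R4/(R3+R4) = 19.42 × 0.9381 = 18.21 mV.

V_B ≈ 18.2 mV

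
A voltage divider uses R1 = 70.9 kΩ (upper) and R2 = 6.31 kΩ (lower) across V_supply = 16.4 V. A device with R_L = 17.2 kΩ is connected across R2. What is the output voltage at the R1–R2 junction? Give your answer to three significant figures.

R2 ‖ R_L = (6.31 × 17.2)/(6.31 + 17.2) = 4.616 kΩ.
Now apply the divider: V_out = 16.4 × 0.06113 = 1.003 V.

V_out ≈ 1.00 V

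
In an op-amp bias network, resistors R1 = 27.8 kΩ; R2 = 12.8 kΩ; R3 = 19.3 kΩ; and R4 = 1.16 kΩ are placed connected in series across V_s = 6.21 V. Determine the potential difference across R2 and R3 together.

V ≈ 3.26 V

ΣR = 27.8 + 12.8 + 19.3 + 1.16 = 61.06 kΩ.
R_{R2..R3} = 12.8 + 19.3 = 32.10 kΩ.
By the voltage-divider rule, V = 6.21 × 32.10/61.06 = 3.265 V.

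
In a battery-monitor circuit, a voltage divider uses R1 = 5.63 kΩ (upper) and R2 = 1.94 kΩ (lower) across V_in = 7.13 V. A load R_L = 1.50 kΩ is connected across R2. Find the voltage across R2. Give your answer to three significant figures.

R2 ‖ R_L = (1.94 × 1.50)/(1.94 + 1.50) = 0.8459 kΩ.
Then V_out = V_in · R2'/(R1 + R2') = 7.13 × 0.8459/6.476 = 0.9314 V.
(Unloaded it would be 1.83 V; the load pulls it down.)

V_out ≈ 0.931 V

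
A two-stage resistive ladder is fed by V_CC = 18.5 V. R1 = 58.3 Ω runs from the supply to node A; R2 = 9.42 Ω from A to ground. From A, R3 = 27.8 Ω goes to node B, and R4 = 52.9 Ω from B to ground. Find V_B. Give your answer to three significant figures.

V_B ≈ 1.53 V

The second stage (R3 + R4 = 80.70 Ω) loads node A in parallel with R2.
R2 ‖ (R3+R4) = 8.435 Ω.
V_A = 18.5 × 8.435/(58.3 + 8.435) = 2.338 V.
Then the unloaded second divider: V_B = V_A × R4/(R3+R4) = 2.338 × 0.6555 = 1.533 V.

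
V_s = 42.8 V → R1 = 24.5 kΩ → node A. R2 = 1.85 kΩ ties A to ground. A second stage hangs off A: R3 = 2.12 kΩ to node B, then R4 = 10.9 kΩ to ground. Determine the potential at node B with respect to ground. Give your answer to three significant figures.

V_B ≈ 2.22 V

The second stage (R3 + R4 = 13.02 kΩ) loads node A in parallel with R2.
R2 ‖ (R3+R4) = 1.620 kΩ.
So V_A = 42.8 × 0.06202 = 2.654 V.
V_B = V_A × 0.8372 = 2.222 V.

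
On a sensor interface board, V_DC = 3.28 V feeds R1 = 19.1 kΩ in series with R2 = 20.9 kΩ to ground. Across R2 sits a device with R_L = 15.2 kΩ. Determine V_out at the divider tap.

First combine the lower leg with the load: R2 ‖ R_L = 8.800 kΩ.
Voltage divider with the loaded lower leg: V_out = 3.28 × 8.800/(19.1 + 8.800) = 3.28 × 0.3154 = 1.035 V.
(Unloaded it would be 1.71 V; the load pulls it down.)

V_out ≈ 1.03 V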